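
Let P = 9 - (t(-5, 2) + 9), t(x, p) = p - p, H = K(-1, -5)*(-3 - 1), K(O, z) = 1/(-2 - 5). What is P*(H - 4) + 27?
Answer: 27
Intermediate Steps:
K(O, z) = -⅐ (K(O, z) = 1/(-7) = -⅐)
H = 4/7 (H = -(-3 - 1)/7 = -⅐*(-4) = 4/7 ≈ 0.57143)
t(x, p) = 0
P = 0 (P = 9 - (0 + 9) = 9 - 1*9 = 9 - 9 = 0)
P*(H - 4) + 27 = 0*(4/7 - 4) + 27 = 0*(-24/7) + 27 = 0 + 27 = 27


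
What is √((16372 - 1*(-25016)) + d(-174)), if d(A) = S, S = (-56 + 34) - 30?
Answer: 2*√10334 ≈ 203.31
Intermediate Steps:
S = -52 (S = -22 - 30 = -52)
d(A) = -52
√((16372 - 1*(-25016)) + d(-174)) = √((16372 - 1*(-25016)) - 52) = √((16372 + 25016) - 52) = √(41388 - 52) = √41336 = 2*√10334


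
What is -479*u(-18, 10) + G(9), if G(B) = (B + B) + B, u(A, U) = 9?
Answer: -4284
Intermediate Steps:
G(B) = 3*B (G(B) = 2*B + B = 3*B)
-479*u(-18, 10) + G(9) = -479*9 + 3*9 = -4311 + 27 = -4284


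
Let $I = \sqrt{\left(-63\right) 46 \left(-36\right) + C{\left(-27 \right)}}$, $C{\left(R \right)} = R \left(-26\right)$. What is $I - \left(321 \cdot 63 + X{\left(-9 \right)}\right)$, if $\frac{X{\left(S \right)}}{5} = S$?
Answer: $-20178 + 3 \sqrt{11670} \approx -19854.0$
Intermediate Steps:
$X{\left(S \right)} = 5 S$
$C{\left(R \right)} = - 26 R$
$I = 3 \sqrt{11670}$ ($I = \sqrt{\left(-63\right) 46 \left(-36\right) - -702} = \sqrt{\left(-2898\right) \left(-36\right) + 702} = \sqrt{104328 + 702} = \sqrt{105030} = 3 \sqrt{11670} \approx 324.08$)
$I - \left(321 \cdot 63 + X{\left(-9 \right)}\right) = 3 \sqrt{11670} - \left(321 \cdot 63 + 5 \left(-9\right)\right) = 3 \sqrt{11670} - \left(20223 - 45\right) = 3 \sqrt{11670} - 20178 = -20178 + 3 \sqrt{11670}$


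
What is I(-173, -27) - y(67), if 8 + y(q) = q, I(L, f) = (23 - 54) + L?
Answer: -263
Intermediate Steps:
I(L, f) = -31 + L
y(q) = -8 + q
I(-173, -27) - y(67) = (-31 - 173) - (-8 + 67) = -204 - 1*59 = -204 - 59 = -263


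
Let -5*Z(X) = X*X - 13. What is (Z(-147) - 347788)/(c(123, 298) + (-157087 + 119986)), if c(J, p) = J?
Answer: 880268/92445 ≈ 9.5221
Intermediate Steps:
Z(X) = 13/5 - X**2/5 (Z(X) = -(X*X - 13)/5 = -(X**2 - 13)/5 = -(-13 + X**2)/5 = 13/5 - X**2/5)
(Z(-147) - 347788)/(c(123, 298) + (-157087 + 119986)) = ((13/5 - 1/5*(-147)**2) - 347788)/(123 + (-157087 + 119986)) = ((13/5 - 1/5*21609) - 347788)/(123 - 37101) = ((13/5 - 21609/5) - 347788)/(-36978) = (-21596/5 - 347788)*(-1/36978) = -1760536/5*(-1/36978) = 880268/92445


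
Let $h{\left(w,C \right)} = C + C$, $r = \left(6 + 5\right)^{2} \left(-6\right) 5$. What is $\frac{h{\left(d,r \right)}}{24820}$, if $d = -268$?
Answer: $- \frac{363}{1241} \approx -0.29251$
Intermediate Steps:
$r = -3630$ ($r = 11^{2} \left(-6\right) 5 = 121 \left(-6\right) 5 = \left(-726\right) 5 = -3630$)
$h{\left(w,C \right)} = 2 C$
$\frac{h{\left(d,r \right)}}{24820} = \frac{2 \left(-3630\right)}{24820} = \left(-7260\right) \frac{1}{24820} = - \frac{363}{1241}$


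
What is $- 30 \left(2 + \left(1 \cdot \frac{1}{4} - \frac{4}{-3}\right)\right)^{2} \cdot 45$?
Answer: $- \frac{138675}{8} \approx -17334.0$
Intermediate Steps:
$- 30 \left(2 + \left(1 \cdot \frac{1}{4} - \frac{4}{-3}\right)\right)^{2} \cdot 45 = - 30 \left(2 + \left(1 \cdot \frac{1}{4} - - \frac{4}{3}\right)\right)^{2} \cdot 45 = - 30 \left(2 + \left(\frac{1}{4} + \frac{4}{3}\right)\right)^{2} \cdot 45 = - 30 \left(2 + \frac{19}{12}\right)^{2} \cdot 45 = - 30 \left(\frac{43}{12}\right)^{2} \cdot 45 = - 30 \cdot \frac{1849}{144} \cdot 45 = - \frac{9245 \cdot 45}{24} = \left(-1\right) \frac{138675}{8} = - \frac{138675}{8}$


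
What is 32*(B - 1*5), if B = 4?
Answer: -32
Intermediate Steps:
32*(B - 1*5) = 32*(4 - 1*5) = 32*(4 - 5) = 32*(-1) = -32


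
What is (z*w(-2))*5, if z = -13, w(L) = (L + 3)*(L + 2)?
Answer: 0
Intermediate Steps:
w(L) = (2 + L)*(3 + L) (w(L) = (3 + L)*(2 + L) = (2 + L)*(3 + L))
(z*w(-2))*5 = -13*(6 + (-2)**2 + 5*(-2))*5 = -13*(6 + 4 - 10)*5 = -13*0*5 = 0*5 = 0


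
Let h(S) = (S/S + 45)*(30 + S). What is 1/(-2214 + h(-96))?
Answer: -1/5250 ≈ -0.00019048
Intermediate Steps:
h(S) = 1380 + 46*S (h(S) = (1 + 45)*(30 + S) = 46*(30 + S) = 1380 + 46*S)
1/(-2214 + h(-96)) = 1/(-2214 + (1380 + 46*(-96))) = 1/(-2214 + (1380 - 4416)) = 1/(-2214 - 3036) = 1/(-5250) = -1/5250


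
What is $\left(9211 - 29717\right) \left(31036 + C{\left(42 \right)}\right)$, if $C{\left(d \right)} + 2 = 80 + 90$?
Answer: $-639869224$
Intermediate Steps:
$C{\left(d \right)} = 168$ ($C{\left(d \right)} = -2 + \left(80 + 90\right) = -2 + 170 = 168$)
$\left(9211 - 29717\right) \left(31036 + C{\left(42 \right)}\right) = \left(9211 - 29717\right) \left(31036 + 168\right) = \left(-20506\right) 31204 = -639869224$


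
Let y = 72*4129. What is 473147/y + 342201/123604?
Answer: 40053778169/9186496488 ≈ 4.3601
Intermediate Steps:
y = 297288
473147/y + 342201/123604 = 473147/297288 + 342201/123604 = 40053778169/9186496488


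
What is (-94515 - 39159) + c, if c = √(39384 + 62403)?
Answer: -133674 + √101787 ≈ -1.3336e+5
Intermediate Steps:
c = √101787 ≈ 319.04
(-94515 - 39159) + c = (-94515 - 39159) + √101787 = -133674 + √101787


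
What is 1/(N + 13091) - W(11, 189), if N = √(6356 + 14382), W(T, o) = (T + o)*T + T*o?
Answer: -733221797406/171353543 - √20738/171353543 ≈ -4279.0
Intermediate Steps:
W(T, o) = T*o + T*(T + o) (W(T, o) = T*(T + o) + T*o = T*o + T*(T + o))
N = √20738 ≈ 144.01
1/(N + 13091) - W(11, 189) = 1/(√20738 + 13091) - 11*(11 + 2*189) = 1/(13091 + √20738) - 11*(11 + 378) = 1/(13091 + √20738) - 11*389 = 1/(13091 + √20738) - 1*4279 = 1/(13091 + √20738) - 4279 = -4279 + 1/(13091 + √20738)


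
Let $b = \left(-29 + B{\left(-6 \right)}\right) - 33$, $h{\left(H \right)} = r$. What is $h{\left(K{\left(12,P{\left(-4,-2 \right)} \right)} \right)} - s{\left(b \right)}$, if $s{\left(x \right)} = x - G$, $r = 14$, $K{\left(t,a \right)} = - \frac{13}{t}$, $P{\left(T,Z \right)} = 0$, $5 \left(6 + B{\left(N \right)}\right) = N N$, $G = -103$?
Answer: $- \frac{141}{5} \approx -28.2$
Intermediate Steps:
$B{\left(N \right)} = -6 + \frac{N^{2}}{5}$ ($B{\left(N \right)} = -6 + \frac{N N}{5} = -6 + \frac{N^{2}}{5}$)
$h{\left(H \right)} = 14$
$b = - \frac{304}{5}$ ($b = \left(-29 - \left(6 - \frac{\left(-6\right)^{2}}{5}\right)\right) - 33 = \left(-29 + \left(-6 + \frac{1}{5} \cdot 36\right)\right) - 33 = \left(-29 + \left(-6 + \frac{36}{5}\right)\right) - 33 = \left(-29 + \frac{6}{5}\right) - 33 = - \frac{139}{5} - 33 = - \frac{304}{5} \approx -60.8$)
$s{\left(x \right)} = 103 + x$ ($s{\left(x \right)} = x - -103 = x + 103 = 103 + x$)
$h{\left(K{\left(12,P{\left(-4,-2 \right)} \right)} \right)} - s{\left(b \right)} = 14 - \left(103 - \frac{304}{5}\right) = 14 - \frac{211}{5} = - \frac{141}{5}$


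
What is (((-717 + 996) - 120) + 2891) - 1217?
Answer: 1833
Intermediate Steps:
(((-717 + 996) - 120) + 2891) - 1217 = ((279 - 120) + 2891) - 1217 = (159 + 2891) - 1217 = 3050 - 1217 = 1833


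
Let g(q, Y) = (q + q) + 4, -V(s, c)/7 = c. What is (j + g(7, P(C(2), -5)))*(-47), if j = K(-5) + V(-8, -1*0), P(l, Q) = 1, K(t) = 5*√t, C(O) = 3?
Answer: -846 - 235*I*√5 ≈ -846.0 - 525.48*I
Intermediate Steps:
V(s, c) = -7*c
g(q, Y) = 4 + 2*q (g(q, Y) = 2*q + 4 = 4 + 2*q)
j = 5*I*√5 (j = 5*√(-5) - (-7)*0 = 5*(I*√5) - 7*0 = 5*I*√5 + 0 = 5*I*√5 ≈ 11.18*I)
(j + g(7, P(C(2), -5)))*(-47) = (5*I*√5 + (4 + 2*7))*(-47) = (5*I*√5 + (4 + 14))*(-47) = (5*I*√5 + 18)*(-47) = (18 + 5*I*√5)*(-47) = -846 - 235*I*√5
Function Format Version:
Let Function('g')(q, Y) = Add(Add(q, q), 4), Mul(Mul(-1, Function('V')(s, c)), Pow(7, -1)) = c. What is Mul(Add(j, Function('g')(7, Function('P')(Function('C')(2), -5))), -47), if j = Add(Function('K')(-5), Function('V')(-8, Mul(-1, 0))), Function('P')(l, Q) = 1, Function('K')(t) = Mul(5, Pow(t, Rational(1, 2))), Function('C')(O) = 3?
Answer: Add(-846, Mul(-235, I, Pow(5, Rational(1, 2)))) ≈ Add(-846.00, Mul(-525.48, I))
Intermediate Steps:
Function('V')(s, c) = Mul(-7, c)
Function('g')(q, Y) = Add(4, Mul(2, q)) (Function('g')(q, Y) = Add(Mul(2, q), 4) = Add(4, Mul(2, q)))
j = Mul(5, I, Pow(5, Rational(1, 2))) (j = Add(Mul(5, Pow(-5, Rational(1, 2))), Mul(-7, Mul(-1, 0))) = Add(Mul(5, Mul(I, Pow(5, Rational(1, 2)))), Mul(-7, 0)) = Add(Mul(5, I, Pow(5, Rational(1, 2))), 0) = Mul(5, I, Pow(5, Rational(1, 2))) ≈ Mul(11.180, I))
Mul(Add(j, Function('g')(7, Function('P')(Function('C')(2), -5))), -47) = Mul(Add(Mul(5, I, Pow(5, Rational(1, 2))), Add(4, Mul(2, 7))), -47) = Mul(Add(Mul(5, I, Pow(5, Rational(1, 2))), Add(4, 14)), -47) = Mul(Add(Mul(5, I, Pow(5, Rational(1, 2))), 18), -47) = Mul(Add(18, Mul(5, I, Pow(5, Rational(1, 2)))), -47) = Add(-846, Mul(-235, I, Pow(5, Rational(1, 2))))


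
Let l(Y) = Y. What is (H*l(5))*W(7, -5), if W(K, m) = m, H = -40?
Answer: 1000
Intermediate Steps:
(H*l(5))*W(7, -5) = -40*5*(-5) = -200*(-5) = 1000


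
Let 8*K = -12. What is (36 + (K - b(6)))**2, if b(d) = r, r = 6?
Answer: 3249/4 ≈ 812.25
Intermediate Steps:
K = -3/2 (K = (1/8)*(-12) = -3/2 ≈ -1.5000)
b(d) = 6
(36 + (K - b(6)))**2 = (36 + (-3/2 - 1*6))**2 = (36 + (-3/2 - 6))**2 = (36 - 15/2)**2 = (57/2)**2 = 3249/4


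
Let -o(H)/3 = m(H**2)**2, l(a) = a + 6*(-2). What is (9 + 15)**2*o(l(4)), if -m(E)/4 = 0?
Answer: 0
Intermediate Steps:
l(a) = -12 + a (l(a) = a - 12 = -12 + a)
m(E) = 0 (m(E) = -4*0 = 0)
o(H) = 0 (o(H) = -3*0**2 = -3*0 = 0)
(9 + 15)**2*o(l(4)) = (9 + 15)**2*0 = 24**2*0 = 576*0 = 0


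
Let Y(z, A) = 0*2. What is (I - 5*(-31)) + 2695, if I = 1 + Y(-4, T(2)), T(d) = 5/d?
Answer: 2851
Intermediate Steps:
Y(z, A) = 0
I = 1 (I = 1 + 0 = 1)
(I - 5*(-31)) + 2695 = (1 - 5*(-31)) + 2695 = (1 + 155) + 2695 = 156 + 2695 = 2851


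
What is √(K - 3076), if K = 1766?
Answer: I*√1310 ≈ 36.194*I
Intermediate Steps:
√(K - 3076) = √(1766 - 3076) = √(-1310) = I*√1310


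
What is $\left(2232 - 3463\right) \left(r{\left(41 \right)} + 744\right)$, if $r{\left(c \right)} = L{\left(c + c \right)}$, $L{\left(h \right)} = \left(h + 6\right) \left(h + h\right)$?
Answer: $-18681656$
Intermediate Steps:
$L{\left(h \right)} = 2 h \left(6 + h\right)$ ($L{\left(h \right)} = \left(6 + h\right) 2 h = 2 h \left(6 + h\right)$)
$r{\left(c \right)} = 4 c \left(6 + 2 c\right)$ ($r{\left(c \right)} = 2 \left(c + c\right) \left(6 + \left(c + c\right)\right) = 2 \cdot 2 c \left(6 + 2 c\right) = 4 c \left(6 + 2 c\right)$)
$\left(2232 - 3463\right) \left(r{\left(41 \right)} + 744\right) = \left(2232 - 3463\right) \left(8 \cdot 41 \left(3 + 41\right) + 744\right) = - 1231 \left(8 \cdot 41 \cdot 44 + 744\right) = - 1231 \left(14432 + 744\right) = \left(-1231\right) 15176 = -18681656$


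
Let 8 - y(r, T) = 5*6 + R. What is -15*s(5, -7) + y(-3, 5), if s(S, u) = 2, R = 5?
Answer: -57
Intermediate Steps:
y(r, T) = -27 (y(r, T) = 8 - (5*6 + 5) = 8 - (30 + 5) = 8 - 1*35 = 8 - 35 = -27)
-15*s(5, -7) + y(-3, 5) = -15*2 - 27 = -30 - 27 = -57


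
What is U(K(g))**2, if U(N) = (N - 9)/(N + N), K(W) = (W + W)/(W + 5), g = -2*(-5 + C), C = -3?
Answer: 24649/4096 ≈ 6.0178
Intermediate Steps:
g = 16 (g = -2*(-5 - 3) = -2*(-8) = 16)
K(W) = 2*W/(5 + W) (K(W) = (2*W)/(5 + W) = 2*W/(5 + W))
U(N) = (-9 + N)/(2*N) (U(N) = (-9 + N)/((2*N)) = (-9 + N)*(1/(2*N)) = (-9 + N)/(2*N))
U(K(g))**2 = ((-9 + 2*16/(5 + 16))/(2*((2*16/(5 + 16)))))**2 = ((-9 + 2*16/21)/(2*((2*16/21))))**2 = ((-9 + 2*16*(1/21))/(2*((2*16*(1/21)))))**2 = ((-9 + 32/21)/(2*(32/21)))**2 = ((1/2)*(21/32)*(-157/21))**2 = (-157/64)**2 = 24649/4096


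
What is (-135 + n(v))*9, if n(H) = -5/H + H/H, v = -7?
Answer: -8397/7 ≈ -1199.6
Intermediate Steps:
n(H) = 1 - 5/H (n(H) = -5/H + 1 = 1 - 5/H)
(-135 + n(v))*9 = (-135 + (-5 - 7)/(-7))*9 = (-135 - ⅐*(-12))*9 = (-135 + 12/7)*9 = -933/7*9 = -8397/7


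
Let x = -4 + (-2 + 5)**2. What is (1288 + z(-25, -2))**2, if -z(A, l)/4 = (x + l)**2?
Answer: 1567504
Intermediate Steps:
x = 5 (x = -4 + 3**2 = -4 + 9 = 5)
z(A, l) = -4*(5 + l)**2
(1288 + z(-25, -2))**2 = (1288 - 4*(5 - 2)**2)**2 = (1288 - 4*3**2)**2 = (1288 - 4*9)**2 = (1288 - 36)**2 = 1252**2 = 1567504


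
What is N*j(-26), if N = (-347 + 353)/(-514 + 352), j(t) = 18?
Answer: -⅔ ≈ -0.66667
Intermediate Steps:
N = -1/27 (N = 6/(-162) = 6*(-1/162) = -1/27 ≈ -0.037037)
N*j(-26) = -1/27*18 = -⅔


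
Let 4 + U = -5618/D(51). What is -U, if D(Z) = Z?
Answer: 5822/51 ≈ 114.16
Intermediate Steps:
U = -5822/51 (U = -4 - 5618/51 = -5822/51 ≈ -114.16)
-U = -1*(-5822/51) = 5822/51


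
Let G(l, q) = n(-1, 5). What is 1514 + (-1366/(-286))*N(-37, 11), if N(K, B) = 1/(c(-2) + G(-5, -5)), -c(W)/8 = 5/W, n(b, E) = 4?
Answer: 5196731/3432 ≈ 1514.2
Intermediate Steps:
c(W) = -40/W
G(l, q) = 4
N(K, B) = 1/24 (N(K, B) = 1/(-40/(-2) + 4) = 1/(-40*(-½) + 4) = 1/(20 + 4) = 1/24)
1514 + (-1366/(-286))*N(-37, 11) = 1514 - 1366/(-286)*(1/24) = 1514 - 1366*(-1/286)*(1/24) = 1514 + (683/143)*(1/24) = 1514 + 683/3432 = 5196731/3432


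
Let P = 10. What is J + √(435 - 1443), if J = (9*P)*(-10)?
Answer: -900 + 12*I*√7 ≈ -900.0 + 31.749*I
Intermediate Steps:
J = -900 (J = (9*10)*(-10) = 90*(-10) = -900)
J + √(435 - 1443) = -900 + √(435 - 1443) = -900 + √(-1008) = -900 + 12*I*√7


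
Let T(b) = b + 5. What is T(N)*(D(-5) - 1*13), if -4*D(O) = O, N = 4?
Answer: -423/4 ≈ -105.75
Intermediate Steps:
D(O) = -O/4
T(b) = 5 + b
T(N)*(D(-5) - 1*13) = (5 + 4)*(-1/4*(-5) - 1*13) = 9*(5/4 - 13) = 9*(-47/4) = -423/4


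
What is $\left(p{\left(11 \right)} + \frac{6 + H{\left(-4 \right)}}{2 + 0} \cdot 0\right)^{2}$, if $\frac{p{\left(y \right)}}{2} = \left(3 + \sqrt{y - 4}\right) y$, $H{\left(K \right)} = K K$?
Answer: $7744 + 2904 \sqrt{7} \approx 15427.0$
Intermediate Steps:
$H{\left(K \right)} = K^{2}$
$p{\left(y \right)} = 2 y \left(3 + \sqrt{-4 + y}\right)$ ($p{\left(y \right)} = 2 \left(3 + \sqrt{y - 4}\right) y = 2 \left(3 + \sqrt{-4 + y}\right) y = 2 y \left(3 + \sqrt{-4 + y}\right)$)
$\left(p{\left(11 \right)} + \frac{6 + H{\left(-4 \right)}}{2 + 0} \cdot 0\right)^{2} = \left(2 \cdot 11 \left(3 + \sqrt{-4 + 11}\right) + \frac{6 + \left(-4\right)^{2}}{2 + 0} \cdot 0\right)^{2} = \left(2 \cdot 11 \left(3 + \sqrt{7}\right) + \frac{6 + 16}{2} \cdot 0\right)^{2} = \left(\left(66 + 22 \sqrt{7}\right) + 22 \cdot \frac{1}{2} \cdot 0\right)^{2} = \left(\left(66 + 22 \sqrt{7}\right) + 11 \cdot 0\right)^{2} = \left(\left(66 + 22 \sqrt{7}\right) + 0\right)^{2} = \left(66 + 22 \sqrt{7}\right)^{2}$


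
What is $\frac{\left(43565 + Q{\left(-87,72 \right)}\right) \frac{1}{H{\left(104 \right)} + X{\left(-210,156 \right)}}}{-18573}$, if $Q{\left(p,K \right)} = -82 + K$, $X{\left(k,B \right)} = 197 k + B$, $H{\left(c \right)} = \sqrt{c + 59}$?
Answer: $\frac{19301890}{339225586513} + \frac{1405 \sqrt{163}}{1017676759539} \approx 5.6917 \cdot 10^{-5}$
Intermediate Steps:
$H{\left(c \right)} = \sqrt{59 + c}$
$X{\left(k,B \right)} = B + 197 k$
$\frac{\left(43565 + Q{\left(-87,72 \right)}\right) \frac{1}{H{\left(104 \right)} + X{\left(-210,156 \right)}}}{-18573} = \frac{\left(43565 + \left(-82 + 72\right)\right) \frac{1}{\sqrt{59 + 104} + \left(156 + 197 \left(-210\right)\right)}}{-18573} = \frac{43565 - 10}{\sqrt{163} + \left(156 - 41370\right)} \left(- \frac{1}{18573}\right) = \frac{43555}{\sqrt{163} - 41214} \left(- \frac{1}{18573}\right) = \frac{43555}{-41214 + \sqrt{163}} \left(- \frac{1}{18573}\right) = - \frac{43555}{18573 \left(-41214 + \sqrt{163}\right)}$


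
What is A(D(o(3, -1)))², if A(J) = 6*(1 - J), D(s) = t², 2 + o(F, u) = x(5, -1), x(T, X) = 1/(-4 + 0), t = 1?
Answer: 0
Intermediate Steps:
x(T, X) = -¼ (x(T, X) = 1/(-4) = -¼)
o(F, u) = -9/4 (o(F, u) = -2 - ¼ = -9/4)
D(s) = 1 (D(s) = 1² = 1)
A(J) = 6 - 6*J
A(D(o(3, -1)))² = (6 - 6*1)² = (6 - 6)² = 0² = 0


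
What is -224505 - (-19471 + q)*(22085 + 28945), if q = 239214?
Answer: -11213709795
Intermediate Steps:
-224505 - (-19471 + q)*(22085 + 28945) = -224505 - (-19471 + 239214)*(22085 + 28945) = -224505 - 219743*51030 = -224505 - 1*11213485290 = -224505 - 11213485290 = -11213709795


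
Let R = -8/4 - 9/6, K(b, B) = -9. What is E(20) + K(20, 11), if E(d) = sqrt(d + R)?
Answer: -9 + sqrt(66)/2 ≈ -4.9380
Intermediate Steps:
R = -7/2 (R = -8*1/4 - 9*1/6 = -2 - 3/2 = -7/2 ≈ -3.5000)
E(d) = sqrt(-7/2 + d) (E(d) = sqrt(d - 7/2) = sqrt(-7/2 + d))
E(20) + K(20, 11) = sqrt(-14 + 4*20)/2 - 9 = sqrt(-14 + 80)/2 - 9 = sqrt(66)/2 - 9 = -9 + sqrt(66)/2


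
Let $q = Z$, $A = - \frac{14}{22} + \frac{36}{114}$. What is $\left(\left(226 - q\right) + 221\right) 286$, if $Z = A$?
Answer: $\frac{2430740}{19} \approx 1.2793 \cdot 10^{5}$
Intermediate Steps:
$A = - \frac{67}{209}$ ($A = \left(-14\right) \frac{1}{22} + 36 \cdot \frac{1}{114} = - \frac{7}{11} + \frac{6}{19} = - \frac{67}{209} \approx -0.32057$)
$Z = - \frac{67}{209} \approx -0.32057$
$q = - \frac{67}{209} \approx -0.32057$
$\left(\left(226 - q\right) + 221\right) 286 = \left(\left(226 - - \frac{67}{209}\right) + 221\right) 286 = \left(\left(226 + \frac{67}{209}\right) + 221\right) 286 = \left(\frac{47301}{209} + 221\right) 286 = \frac{93490}{209} \cdot 286 = \frac{2430740}{19}$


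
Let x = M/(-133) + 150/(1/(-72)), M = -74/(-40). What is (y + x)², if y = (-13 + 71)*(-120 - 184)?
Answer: 5719769388530649/7075600 ≈ 8.0838e+8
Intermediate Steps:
M = 37/20 (M = -74*(-1/40) = 37/20 ≈ 1.8500)
y = -17632 (y = 58*(-304) = -17632)
x = -28728037/2660 (x = (37/20)/(-133) + 150/(1/(-72)) = (37/20)*(-1/133) + 150/(-1/72) = -37/2660 + 150*(-72) = -37/2660 - 10800 = -28728037/2660 ≈ -10800.)
(y + x)² = (-17632 - 28728037/2660)² = (-75629157/2660)² = 5719769388530649/7075600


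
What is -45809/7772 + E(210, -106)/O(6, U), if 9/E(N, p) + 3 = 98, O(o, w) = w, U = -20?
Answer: -10888381/1845850 ≈ -5.8988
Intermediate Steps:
E(N, p) = 9/95 (E(N, p) = 9/(-3 + 98) = 9/95)
-45809/7772 + E(210, -106)/O(6, U) = -45809/7772 + (9/95)/(-20) = -45809*1/7772 + (9/95)*(-1/20) = -45809/7772 - 9/1900 = -10888381/1845850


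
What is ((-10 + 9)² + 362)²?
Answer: 131769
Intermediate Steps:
((-10 + 9)² + 362)² = ((-1)² + 362)² = (1 + 362)² = 363² = 131769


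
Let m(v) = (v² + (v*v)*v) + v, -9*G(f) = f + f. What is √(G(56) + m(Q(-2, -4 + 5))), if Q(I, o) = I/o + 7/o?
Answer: √1283/3 ≈ 11.940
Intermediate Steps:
G(f) = -2*f/9 (G(f) = -(f + f)/9 = -2*f/9)
Q(I, o) = 7/o + I/o
m(v) = v + v² + v³ (m(v) = (v² + v²*v) + v = (v² + v³) + v = v + v² + v³)
√(G(56) + m(Q(-2, -4 + 5))) = √(-2/9*56 + ((7 - 2)/(-4 + 5))*(1 + (7 - 2)/(-4 + 5) + ((7 - 2)/(-4 + 5))²)) = √(-112/9 + (5/1)*(1 + 5/1 + (5/1)²)) = √(-112/9 + (1*5)*(1 + 1*5 + (1*5)²)) = √(-112/9 + 5*(1 + 5 + 5²)) = √(-112/9 + 5*(1 + 5 + 25)) = √(-112/9 + 5*31) = √(-112/9 + 155) = √(1283/9) = √1283/3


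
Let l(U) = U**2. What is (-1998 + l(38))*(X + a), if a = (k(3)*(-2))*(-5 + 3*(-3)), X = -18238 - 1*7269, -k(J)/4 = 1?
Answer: 14192926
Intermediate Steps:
k(J) = -4 (k(J) = -4*1 = -4)
X = -25507 (X = -18238 - 7269 = -25507)
a = -112 (a = (-4*(-2))*(-5 + 3*(-3)) = 8*(-5 - 9) = 8*(-14) = -112)
(-1998 + l(38))*(X + a) = (-1998 + 38**2)*(-25507 - 112) = (-1998 + 1444)*(-25619) = -554*(-25619) = 14192926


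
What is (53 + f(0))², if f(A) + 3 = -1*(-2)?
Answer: 2704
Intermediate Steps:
f(A) = -1 (f(A) = -3 - 1*(-2) = -3 + 2 = -1)
(53 + f(0))² = (53 - 1)² = 52² = 2704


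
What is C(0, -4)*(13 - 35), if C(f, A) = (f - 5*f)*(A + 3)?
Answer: 0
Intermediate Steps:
C(f, A) = -4*f*(3 + A) (C(f, A) = (-4*f)*(3 + A) = -4*f*(3 + A))
C(0, -4)*(13 - 35) = (-4*0*(3 - 4))*(13 - 35) = -4*0*(-1)*(-22) = 0*(-22) = 0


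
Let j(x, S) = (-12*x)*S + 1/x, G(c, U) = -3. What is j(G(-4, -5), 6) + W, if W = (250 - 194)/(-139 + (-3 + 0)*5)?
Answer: 7105/33 ≈ 215.30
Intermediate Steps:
j(x, S) = 1/x - 12*S*x (j(x, S) = -12*S*x + 1/x = 1/x - 12*S*x)
W = -4/11 (W = 56/(-139 - 3*5) = 56/(-139 - 15) = 56/(-154) = 56*(-1/154) = -4/11 ≈ -0.36364)
j(G(-4, -5), 6) + W = (1/(-3) - 12*6*(-3)) - 4/11 = (-⅓ + 216) - 4/11 = 647/3 - 4/11 = 7105/33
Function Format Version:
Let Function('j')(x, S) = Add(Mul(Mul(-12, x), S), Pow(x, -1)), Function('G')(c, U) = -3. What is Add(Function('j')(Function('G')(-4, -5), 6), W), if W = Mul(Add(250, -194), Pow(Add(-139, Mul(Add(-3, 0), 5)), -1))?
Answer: Rational(7105, 33) ≈ 215.30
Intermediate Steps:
Function('j')(x, S) = Add(Pow(x, -1), Mul(-12, S, x)) (Function('j')(x, S) = Add(Mul(-12, S, x), Pow(x, -1)) = Add(Pow(x, -1), Mul(-12, S, x)))
W = Rational(-4, 11) (W = Mul(56, Pow(Add(-139, Mul(-3, 5)), -1)) = Mul(56, Pow(Add(-139, -15), -1)) = Mul(56, Pow(-154, -1)) = Mul(56, Rational(-1, 154)) = Rational(-4, 11) ≈ -0.36364)
Add(Function('j')(Function('G')(-4, -5), 6), W) = Add(Add(Pow(-3, -1), Mul(-12, 6, -3)), Rational(-4, 11)) = Add(Add(Rational(-1, 3), 216), Rational(-4, 11)) = Add(Rational(647, 3), Rational(-4, 11)) = Rational(7105, 33)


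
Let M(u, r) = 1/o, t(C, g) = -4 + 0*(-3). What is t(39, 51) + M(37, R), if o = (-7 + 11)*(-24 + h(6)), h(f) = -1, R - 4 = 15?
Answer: -401/100 ≈ -4.0100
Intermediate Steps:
R = 19 (R = 4 + 15 = 19)
t(C, g) = -4 (t(C, g) = -4 + 0 = -4)
o = -100 (o = (-7 + 11)*(-24 - 1) = 4*(-25) = -100)
M(u, r) = -1/100 (M(u, r) = 1/(-100) = -1/100)
t(39, 51) + M(37, R) = -4 - 1/100 = -401/100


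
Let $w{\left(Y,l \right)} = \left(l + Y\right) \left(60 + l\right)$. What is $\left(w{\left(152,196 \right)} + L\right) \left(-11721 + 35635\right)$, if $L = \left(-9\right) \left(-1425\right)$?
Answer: $2437147482$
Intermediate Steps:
$w{\left(Y,l \right)} = \left(60 + l\right) \left(Y + l\right)$ ($w{\left(Y,l \right)} = \left(Y + l\right) \left(60 + l\right) = \left(60 + l\right) \left(Y + l\right)$)
$L = 12825$
$\left(w{\left(152,196 \right)} + L\right) \left(-11721 + 35635\right) = \left(\left(196^{2} + 60 \cdot 152 + 60 \cdot 196 + 152 \cdot 196\right) + 12825\right) \left(-11721 + 35635\right) = \left(\left(38416 + 9120 + 11760 + 29792\right) + 12825\right) 23914 = \left(89088 + 12825\right) 23914 = 101913 \cdot 23914 = 2437147482$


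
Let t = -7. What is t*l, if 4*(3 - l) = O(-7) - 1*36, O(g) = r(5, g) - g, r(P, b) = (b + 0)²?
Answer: 14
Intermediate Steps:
r(P, b) = b²
O(g) = g² - g
l = -2 (l = 3 - (-7*(-1 - 7) - 1*36)/4 = 3 - (-7*(-8) - 36)/4 = 3 - (56 - 36)/4 = 3 - ¼*20 = 3 - 5 = -2)
t*l = -7*(-2) = 14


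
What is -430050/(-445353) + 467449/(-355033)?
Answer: -18499290949/52705003883 ≈ -0.35100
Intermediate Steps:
-430050/(-445353) + 467449/(-355033) = -430050*(-1/445353) + 467449*(-1/355033) = 143350/148451 - 467449/355033 = -18499290949/52705003883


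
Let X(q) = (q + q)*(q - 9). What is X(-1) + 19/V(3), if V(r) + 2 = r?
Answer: 39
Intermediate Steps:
X(q) = 2*q*(-9 + q) (X(q) = (2*q)*(-9 + q) = 2*q*(-9 + q))
V(r) = -2 + r
X(-1) + 19/V(3) = 2*(-1)*(-9 - 1) + 19/(-2 + 3) = 2*(-1)*(-10) + 19/1 = 20 + 19*1 = 20 + 19 = 39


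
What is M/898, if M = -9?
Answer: -9/898 ≈ -0.010022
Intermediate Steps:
M/898 = -9/898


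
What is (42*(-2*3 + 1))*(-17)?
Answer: 3570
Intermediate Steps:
(42*(-2*3 + 1))*(-17) = (42*(-6 + 1))*(-17) = (42*(-5))*(-17) = -210*(-17) = 3570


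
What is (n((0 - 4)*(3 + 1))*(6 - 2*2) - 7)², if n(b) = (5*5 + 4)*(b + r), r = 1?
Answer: 769129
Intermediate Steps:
n(b) = 29 + 29*b (n(b) = (5*5 + 4)*(b + 1) = (25 + 4)*(1 + b) = 29*(1 + b) = 29 + 29*b)
(n((0 - 4)*(3 + 1))*(6 - 2*2) - 7)² = ((29 + 29*((0 - 4)*(3 + 1)))*(6 - 2*2) - 7)² = ((29 + 29*(-4*4))*(6 - 4) - 7)² = ((29 + 29*(-16))*2 - 7)² = ((29 - 464)*2 - 7)² = (-435*2 - 7)² = (-870 - 7)² = (-877)² = 769129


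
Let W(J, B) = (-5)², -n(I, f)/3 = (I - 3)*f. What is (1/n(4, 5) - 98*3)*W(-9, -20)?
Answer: -22055/3 ≈ -7351.7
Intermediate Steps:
n(I, f) = -3*f*(-3 + I) (n(I, f) = -3*(I - 3)*f = -3*(-3 + I)*f = -3*f*(-3 + I))
W(J, B) = 25
(1/n(4, 5) - 98*3)*W(-9, -20) = (1/(3*5*(3 - 1*4)) - 98*3)*25 = (1/(3*5*(3 - 4)) - 294)*25 = (1/(3*5*(-1)) - 294)*25 = (1/(-15) - 294)*25 = (-1/15 - 294)*25 = -4411/15*25 = -22055/3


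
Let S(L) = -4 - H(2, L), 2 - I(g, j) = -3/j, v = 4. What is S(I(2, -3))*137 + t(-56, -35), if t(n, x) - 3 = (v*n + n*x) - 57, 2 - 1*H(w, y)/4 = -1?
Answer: -510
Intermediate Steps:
H(w, y) = 12 (H(w, y) = 8 - 4*(-1) = 8 + 4 = 12)
I(g, j) = 2 + 3/j (I(g, j) = 2 - (-3)/j = 2 + 3/j)
S(L) = -16 (S(L) = -4 - 1*12 = -4 - 12 = -16)
t(n, x) = -54 + 4*n + n*x (t(n, x) = 3 + ((4*n + n*x) - 57) = 3 + (-57 + 4*n + n*x) = -54 + 4*n + n*x)
S(I(2, -3))*137 + t(-56, -35) = -16*137 + (-54 + 4*(-56) - 56*(-35)) = -2192 + (-54 - 224 + 1960) = -2192 + 1682 = -510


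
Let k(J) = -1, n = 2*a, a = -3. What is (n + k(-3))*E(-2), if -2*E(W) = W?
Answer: -7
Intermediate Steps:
E(W) = -W/2
n = -6 (n = 2*(-3) = -6)
(n + k(-3))*E(-2) = (-6 - 1)*(-½*(-2)) = -7*1 = -7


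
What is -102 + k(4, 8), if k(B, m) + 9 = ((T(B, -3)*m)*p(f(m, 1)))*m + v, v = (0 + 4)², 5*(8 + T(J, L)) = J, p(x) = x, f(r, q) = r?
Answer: -18907/5 ≈ -3781.4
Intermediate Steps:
T(J, L) = -8 + J/5
v = 16 (v = 4² = 16)
k(B, m) = 7 + m³*(-8 + B/5) (k(B, m) = -9 + ((((-8 + B/5)*m)*m)*m + 16) = -9 + (((m*(-8 + B/5))*m)*m + 16) = -9 + ((m²*(-8 + B/5))*m + 16) = -9 + (m³*(-8 + B/5) + 16) = -9 + (16 + m³*(-8 + B/5)) = 7 + m³*(-8 + B/5))
-102 + k(4, 8) = -102 + (7 + (⅕)*8³*(-40 + 4)) = -102 + (7 + (⅕)*512*(-36)) = -102 + (7 - 18432/5) = -102 - 18397/5 = -18907/5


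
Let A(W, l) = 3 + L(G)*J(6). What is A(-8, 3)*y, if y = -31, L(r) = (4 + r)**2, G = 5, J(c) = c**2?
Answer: -90489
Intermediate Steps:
A(W, l) = 2919 (A(W, l) = 3 + (4 + 5)**2*6**2 = 3 + 9**2*36 = 3 + 81*36 = 3 + 2916 = 2919)
A(-8, 3)*y = 2919*(-31) = -90489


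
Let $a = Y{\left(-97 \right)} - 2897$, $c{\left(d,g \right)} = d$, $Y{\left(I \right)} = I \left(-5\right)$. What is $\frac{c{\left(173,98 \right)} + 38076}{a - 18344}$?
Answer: $- \frac{38249}{20756} \approx -1.8428$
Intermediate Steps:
$Y{\left(I \right)} = - 5 I$
$a = -2412$ ($a = \left(-5\right) \left(-97\right) - 2897 = 485 - 2897 = -2412$)
$\frac{c{\left(173,98 \right)} + 38076}{a - 18344} = \frac{173 + 38076}{-2412 - 18344} = \frac{38249}{-20756} = 38249 \left(- \frac{1}{20756}\right) = - \frac{38249}{20756}$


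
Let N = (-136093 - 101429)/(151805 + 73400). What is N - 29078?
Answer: -6548748512/225205 ≈ -29079.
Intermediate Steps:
N = -237522/225205 ≈ -1.0547
N - 29078 = -237522/225205 - 29078 = -6548748512/225205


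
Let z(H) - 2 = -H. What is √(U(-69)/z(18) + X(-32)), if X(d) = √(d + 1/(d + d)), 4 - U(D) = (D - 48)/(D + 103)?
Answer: √(-8602 + 2312*I*√2049)/136 ≈ 1.6143 + 1.7525*I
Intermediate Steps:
U(D) = 4 - (-48 + D)/(103 + D) (U(D) = 4 - (D - 48)/(D + 103) = 4 - (-48 + D)/(103 + D))
z(H) = 2 - H
X(d) = √(d + 1/(2*d))
√(U(-69)/z(18) + X(-32)) = √(((460 + 3*(-69))/(103 - 69))/(2 - 1*18) + √(2/(-32) + 4*(-32))/2) = √(((460 - 207)/34)/(2 - 18) + √(2*(-1/32) - 128)/2) = √(((1/34)*253)/(-16) + √(-1/16 - 128)/2) = √((253/34)*(-1/16) + √(-2049/16)/2) = √(-253/544 + (I*√2049/4)/2) = √(-253/544 + I*√2049/8)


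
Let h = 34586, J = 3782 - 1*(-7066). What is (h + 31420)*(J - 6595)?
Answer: 280723518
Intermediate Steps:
J = 10848 (J = 3782 + 7066 = 10848)
(h + 31420)*(J - 6595) = (34586 + 31420)*(10848 - 6595) = 66006*4253 = 280723518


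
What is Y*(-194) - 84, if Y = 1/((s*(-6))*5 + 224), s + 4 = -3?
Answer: -18325/217 ≈ -84.447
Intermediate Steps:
s = -7 (s = -4 - 3 = -7)
Y = 1/434 (Y = 1/(-7*(-6)*5 + 224) = 1/(42*5 + 224) = 1/(210 + 224) = 1/434 ≈ 0.0023041)
Y*(-194) - 84 = (1/434)*(-194) - 84 = -97/217 - 84 = -18325/217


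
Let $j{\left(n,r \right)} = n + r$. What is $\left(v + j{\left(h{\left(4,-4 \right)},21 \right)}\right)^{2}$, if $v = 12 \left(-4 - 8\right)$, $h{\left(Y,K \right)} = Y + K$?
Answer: $15129$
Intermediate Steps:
$h{\left(Y,K \right)} = K + Y$
$v = -144$ ($v = 12 \left(-12\right) = -144$)
$\left(v + j{\left(h{\left(4,-4 \right)},21 \right)}\right)^{2} = \left(-144 + \left(\left(-4 + 4\right) + 21\right)\right)^{2} = \left(-144 + \left(0 + 21\right)\right)^{2} = \left(-144 + 21\right)^{2} = \left(-123\right)^{2} = 15129$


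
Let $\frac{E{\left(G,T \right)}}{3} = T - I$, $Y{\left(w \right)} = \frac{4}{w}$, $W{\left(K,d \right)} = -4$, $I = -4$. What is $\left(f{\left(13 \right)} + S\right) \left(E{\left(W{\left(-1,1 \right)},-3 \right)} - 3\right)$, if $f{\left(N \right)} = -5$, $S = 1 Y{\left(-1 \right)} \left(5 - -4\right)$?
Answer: $0$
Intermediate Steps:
$S = -36$ ($S = 1 \frac{4}{-1} \left(5 - -4\right) = 1 \cdot 4 \left(-1\right) \left(5 + 4\right) = 1 \left(-4\right) 9 = \left(-4\right) 9 = -36$)
$E{\left(G,T \right)} = 12 + 3 T$ ($E{\left(G,T \right)} = 3 \left(T - -4\right) = 3 \left(T + 4\right) = 3 \left(4 + T\right) = 12 + 3 T$)
$\left(f{\left(13 \right)} + S\right) \left(E{\left(W{\left(-1,1 \right)},-3 \right)} - 3\right) = \left(-5 - 36\right) \left(\left(12 + 3 \left(-3\right)\right) - 3\right) = - 41 \left(\left(12 - 9\right) - 3\right) = - 41 \left(3 - 3\right) = \left(-41\right) 0 = 0$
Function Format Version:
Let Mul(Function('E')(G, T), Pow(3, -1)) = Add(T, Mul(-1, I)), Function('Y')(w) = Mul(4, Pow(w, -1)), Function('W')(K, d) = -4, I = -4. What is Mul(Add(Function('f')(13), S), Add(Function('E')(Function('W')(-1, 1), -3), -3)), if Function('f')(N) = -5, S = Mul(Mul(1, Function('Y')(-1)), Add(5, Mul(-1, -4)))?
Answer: 0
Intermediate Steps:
S = -36 (S = Mul(Mul(1, Mul(4, Pow(-1, -1))), Add(5, Mul(-1, -4))) = Mul(Mul(1, Mul(4, -1)), Add(5, 4)) = Mul(Mul(1, -4), 9) = Mul(-4, 9) = -36)
Function('E')(G, T) = Add(12, Mul(3, T)) (Function('E')(G, T) = Mul(3, Add(T, Mul(-1, -4))) = Mul(3, Add(T, 4)) = Mul(3, Add(4, T)) = Add(12, Mul(3, T)))
Mul(Add(Function('f')(13), S), Add(Function('E')(Function('W')(-1, 1), -3), -3)) = Mul(Add(-5, -36), Add(Add(12, Mul(3, -3)), -3)) = Mul(-41, Add(Add(12, -9), -3)) = Mul(-41, Add(3, -3)) = Mul(-41, 0) = 0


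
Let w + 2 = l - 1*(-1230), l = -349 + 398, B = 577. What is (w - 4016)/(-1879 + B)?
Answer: 913/434 ≈ 2.1037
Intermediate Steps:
l = 49
w = 1277 (w = -2 + (49 - 1*(-1230)) = -2 + (49 + 1230) = -2 + 1279 = 1277)
(w - 4016)/(-1879 + B) = (1277 - 4016)/(-1879 + 577) = -2739/(-1302) = -2739*(-1/1302) = 913/434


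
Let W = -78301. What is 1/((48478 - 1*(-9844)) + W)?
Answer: -1/19979 ≈ -5.0053e-5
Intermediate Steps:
1/((48478 - 1*(-9844)) + W) = 1/((48478 - 1*(-9844)) - 78301) = 1/((48478 + 9844) - 78301) = 1/(58322 - 78301) = 1/(-19979) = -1/19979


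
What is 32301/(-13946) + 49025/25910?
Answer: -7660813/18067043 ≈ -0.42402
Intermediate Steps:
32301/(-13946) + 49025/25910 = 32301*(-1/13946) + 49025*(1/25910) = -32301/13946 + 9805/5182 = -7660813/18067043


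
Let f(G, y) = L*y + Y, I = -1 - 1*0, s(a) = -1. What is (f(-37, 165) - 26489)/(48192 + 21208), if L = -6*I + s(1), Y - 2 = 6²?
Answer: -12813/34700 ≈ -0.36925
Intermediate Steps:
Y = 38 (Y = 2 + 6² = 2 + 36 = 38)
I = -1 (I = -1 + 0 = -1)
L = 5 (L = -6*(-1) - 1 = 6 - 1 = 5)
f(G, y) = 38 + 5*y (f(G, y) = 5*y + 38 = 38 + 5*y)
(f(-37, 165) - 26489)/(48192 + 21208) = ((38 + 5*165) - 26489)/(48192 + 21208) = ((38 + 825) - 26489)/69400 = (863 - 26489)*(1/69400) = -25626*1/69400 = -12813/34700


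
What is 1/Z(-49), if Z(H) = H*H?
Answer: 1/2401 ≈ 0.00041649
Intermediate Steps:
Z(H) = H²
1/Z(-49) = 1/((-49)²) = 1/2401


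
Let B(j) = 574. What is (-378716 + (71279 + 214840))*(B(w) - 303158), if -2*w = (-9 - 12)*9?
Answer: 28018370648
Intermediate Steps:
w = 189/2 (w = -(-9 - 12)*9/2 = -(-21)*9/2 = -1/2*(-189) = 189/2 ≈ 94.500)
(-378716 + (71279 + 214840))*(B(w) - 303158) = (-378716 + (71279 + 214840))*(574 - 303158) = (-378716 + 286119)*(-302584) = -92597*(-302584) = 28018370648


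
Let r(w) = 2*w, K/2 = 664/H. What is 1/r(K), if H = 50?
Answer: 25/1328 ≈ 0.018825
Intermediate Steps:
K = 664/25 (K = 2*(664/50) = 2*(664*(1/50)) = 2*(332/25) = 664/25 ≈ 26.560)
1/r(K) = 1/(2*(664/25)) = 1/(1328/25) = 25/1328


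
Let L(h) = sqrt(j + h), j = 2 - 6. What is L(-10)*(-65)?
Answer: -65*I*sqrt(14) ≈ -243.21*I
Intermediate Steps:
j = -4
L(h) = sqrt(-4 + h)
L(-10)*(-65) = sqrt(-4 - 10)*(-65) = sqrt(-14)*(-65) = (I*sqrt(14))*(-65) = -65*I*sqrt(14)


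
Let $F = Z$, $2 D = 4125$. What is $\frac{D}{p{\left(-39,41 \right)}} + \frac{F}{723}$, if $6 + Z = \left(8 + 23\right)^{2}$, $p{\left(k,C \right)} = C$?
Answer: $\frac{3060685}{59286} \approx 51.626$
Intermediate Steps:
$D = \frac{4125}{2}$ ($D = \frac{1}{2} \cdot 4125 = \frac{4125}{2} \approx 2062.5$)
$Z = 955$ ($Z = -6 + \left(8 + 23\right)^{2} = -6 + 31^{2} = -6 + 961 = 955$)
$F = 955$
$\frac{D}{p{\left(-39,41 \right)}} + \frac{F}{723} = \frac{4125}{2 \cdot 41} + \frac{955}{723} = \frac{4125}{2} \cdot \frac{1}{41} + 955 \cdot \frac{1}{723} = \frac{4125}{82} + \frac{955}{723} = \frac{3060685}{59286}$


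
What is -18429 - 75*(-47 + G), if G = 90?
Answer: -21654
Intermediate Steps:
-18429 - 75*(-47 + G) = -18429 - 75*(-47 + 90) = -18429 - 75*43 = -18429 - 1*3225 = -18429 - 3225 = -21654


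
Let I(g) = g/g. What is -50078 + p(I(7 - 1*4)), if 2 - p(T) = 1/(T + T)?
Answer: -100153/2 ≈ -50077.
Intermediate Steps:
I(g) = 1
p(T) = 2 - 1/(2*T) (p(T) = 2 - 1/(T + T) = 2 - 1/(2*T))
-50078 + p(I(7 - 1*4)) = -50078 + (2 - ½/1) = -50078 + (2 - ½*1) = -50078 + (2 - ½) = -50078 + 3/2 = -100153/2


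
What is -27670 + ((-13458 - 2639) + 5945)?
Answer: -37822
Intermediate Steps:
-27670 + ((-13458 - 2639) + 5945) = -27670 + (-16097 + 5945) = -27670 - 10152 = -37822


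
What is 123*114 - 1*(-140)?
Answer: 14162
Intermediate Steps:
123*114 - 1*(-140) = 14022 + 140 = 14162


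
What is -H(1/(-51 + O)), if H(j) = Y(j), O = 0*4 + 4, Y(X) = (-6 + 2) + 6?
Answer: -2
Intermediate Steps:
Y(X) = 2 (Y(X) = -4 + 6 = 2)
O = 4 (O = 0 + 4 = 4)
H(j) = 2
-H(1/(-51 + O)) = -1*2 = -2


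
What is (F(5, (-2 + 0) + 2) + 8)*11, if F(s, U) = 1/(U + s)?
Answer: 451/5 ≈ 90.200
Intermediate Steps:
(F(5, (-2 + 0) + 2) + 8)*11 = (1/(((-2 + 0) + 2) + 5) + 8)*11 = (1/((-2 + 2) + 5) + 8)*11 = (1/(0 + 5) + 8)*11 = (1/5 + 8)*11 = (⅕ + 8)*11 = (41/5)*11 = 451/5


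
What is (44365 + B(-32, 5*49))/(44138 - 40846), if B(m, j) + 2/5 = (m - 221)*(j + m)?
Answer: -23811/8230 ≈ -2.8932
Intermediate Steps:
B(m, j) = -2/5 + (-221 + m)*(j + m) (B(m, j) = -2/5 + (m - 221)*(j + m) = -2/5 + (-221 + m)*(j + m))
(44365 + B(-32, 5*49))/(44138 - 40846) = (44365 + (-2/5 + (-32)**2 - 1105*49 - 221*(-32) + (5*49)*(-32)))/(44138 - 40846) = (44365 + (-2/5 + 1024 - 221*245 + 7072 + 245*(-32)))/3292 = (44365 + (-2/5 + 1024 - 54145 + 7072 - 7840))*(1/3292) = (44365 - 269447/5)*(1/3292) = -47622/5*1/3292 = -23811/8230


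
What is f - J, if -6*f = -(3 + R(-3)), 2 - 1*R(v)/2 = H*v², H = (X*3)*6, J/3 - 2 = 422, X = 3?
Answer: -8597/6 ≈ -1432.8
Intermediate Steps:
J = 1272 (J = 6 + 3*422 = 6 + 1266 = 1272)
H = 54 (H = (3*3)*6 = 9*6 = 54)
R(v) = 4 - 108*v²
f = -965/6 (f = -(-1)*(3 + (4 - 108*(-3)²))/6 = -(-1)*(3 + (4 - 108*9))/6 = -(-1)*(3 + (4 - 972))/6 = -(-1)*(3 - 968)/6 = -(-1)*(-965)/6 = -⅙*965 = -965/6 ≈ -160.83)
f - J = -965/6 - 1*1272 = -965/6 - 1272 = -8597/6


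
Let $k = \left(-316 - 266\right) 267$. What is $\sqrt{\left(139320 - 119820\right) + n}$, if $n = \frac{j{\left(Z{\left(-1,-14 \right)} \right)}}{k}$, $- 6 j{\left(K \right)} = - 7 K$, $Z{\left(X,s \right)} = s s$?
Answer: $\frac{\sqrt{117718055392143}}{77697} \approx 139.64$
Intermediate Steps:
$Z{\left(X,s \right)} = s^{2}$
$j{\left(K \right)} = \frac{7 K}{6}$ ($j{\left(K \right)} = - \frac{\left(-7\right) K}{6} = \frac{7 K}{6}$)
$k = -155394$ ($k = \left(-582\right) 267 = -155394$)
$n = - \frac{343}{233091}$ ($n = \frac{\frac{7}{6} \left(-14\right)^{2}}{-155394} = \frac{7}{6} \cdot 196 \left(- \frac{1}{155394}\right) = \frac{686}{3} \left(- \frac{1}{155394}\right) = - \frac{343}{233091} \approx -0.0014715$)
$\sqrt{\left(139320 - 119820\right) + n} = \sqrt{\left(139320 - 119820\right) - \frac{343}{233091}} = \sqrt{19500 - \frac{343}{233091}} = \sqrt{\frac{4545274157}{233091}} = \frac{\sqrt{117718055392143}}{77697}$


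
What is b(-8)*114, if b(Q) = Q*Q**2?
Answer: -58368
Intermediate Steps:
b(Q) = Q**3
b(-8)*114 = (-8)**3*114 = -512*114 = -58368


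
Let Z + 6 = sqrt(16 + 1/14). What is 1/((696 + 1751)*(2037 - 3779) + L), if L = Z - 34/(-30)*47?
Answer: -13427274210/57235458003292589 - 3375*sqrt(14)/57235458003292589 ≈ -2.3460e-7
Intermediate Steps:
Z = -6 + 15*sqrt(14)/14 (Z = -6 + sqrt(16 + 1/14) = -6 + sqrt(225/14) = -6 + 15*sqrt(14)/14 ≈ -1.9911)
L = 709/15 + 15*sqrt(14)/14 (L = (-6 + 15*sqrt(14)/14) - 34/(-30)*47 = (-6 + 15*sqrt(14)/14) - 34*(-1/30)*47 = (-6 + 15*sqrt(14)/14) + (17/15)*47 = (-6 + 15*sqrt(14)/14) + 799/15 = 709/15 + 15*sqrt(14)/14 ≈ 51.276)
1/((696 + 1751)*(2037 - 3779) + L) = 1/((696 + 1751)*(2037 - 3779) + (709/15 + 15*sqrt(14)/14)) = 1/(2447*(-1742) + (709/15 + 15*sqrt(14)/14)) = 1/(-4262674 + (709/15 + 15*sqrt(14)/14)) = 1/(-63939401/15 + 15*sqrt(14)/14)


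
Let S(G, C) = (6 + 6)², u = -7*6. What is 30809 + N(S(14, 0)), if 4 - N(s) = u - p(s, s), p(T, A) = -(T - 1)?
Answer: 30712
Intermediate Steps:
u = -42
p(T, A) = 1 - T (p(T, A) = -(-1 + T) = 1 - T)
S(G, C) = 144 (S(G, C) = 12² = 144)
N(s) = 47 - s (N(s) = 4 - (-42 - (1 - s)) = 4 - (-42 + (-1 + s)) = 4 - (-43 + s) = 4 + (43 - s) = 47 - s)
30809 + N(S(14, 0)) = 30809 + (47 - 1*144) = 30809 + (47 - 144) = 30809 - 97 = 30712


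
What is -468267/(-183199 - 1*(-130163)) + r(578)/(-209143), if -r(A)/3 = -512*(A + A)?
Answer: 3763195005/11092108148 ≈ 0.33927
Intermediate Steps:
r(A) = 3072*A (r(A) = -(-1536)*(A + A) = -(-1536)*2*A = -(-3072)*A = 3072*A)
-468267/(-183199 - 1*(-130163)) + r(578)/(-209143) = -468267/(-183199 - 1*(-130163)) + (3072*578)/(-209143) = -468267/(-183199 + 130163) + 1775616*(-1/209143) = -468267/(-53036) - 1775616/209143 = -468267*(-1/53036) - 1775616/209143 = 468267/53036 - 1775616/209143 = 3763195005/11092108148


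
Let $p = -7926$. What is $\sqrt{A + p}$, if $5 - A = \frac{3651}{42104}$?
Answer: $\frac{7 i \sqrt{71643271690}}{21052} \approx 89.0 i$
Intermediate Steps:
$A = \frac{206869}{42104}$ ($A = 5 - \frac{3651}{42104} = \frac{206869}{42104} \approx 4.9133$)
$\sqrt{A + p} = \sqrt{\frac{206869}{42104} - 7926} = \sqrt{- \frac{333509435}{42104}} = \frac{7 i \sqrt{71643271690}}{21052}$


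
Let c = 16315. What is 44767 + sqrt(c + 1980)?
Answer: 44767 + sqrt(18295) ≈ 44902.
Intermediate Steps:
44767 + sqrt(c + 1980) = 44767 + sqrt(16315 + 1980) = 44767 + sqrt(18295)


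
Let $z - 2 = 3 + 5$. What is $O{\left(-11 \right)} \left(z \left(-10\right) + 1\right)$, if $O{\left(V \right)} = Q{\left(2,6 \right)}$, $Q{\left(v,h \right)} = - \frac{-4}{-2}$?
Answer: $198$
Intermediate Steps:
$z = 10$ ($z = 2 + \left(3 + 5\right) = 2 + 8 = 10$)
$Q{\left(v,h \right)} = -2$ ($Q{\left(v,h \right)} = - \frac{\left(-4\right) \left(-1\right)}{2} = \left(-1\right) 2 = -2$)
$O{\left(V \right)} = -2$
$O{\left(-11 \right)} \left(z \left(-10\right) + 1\right) = - 2 \left(10 \left(-10\right) + 1\right) = - 2 \left(-100 + 1\right) = \left(-2\right) \left(-99\right) = 198$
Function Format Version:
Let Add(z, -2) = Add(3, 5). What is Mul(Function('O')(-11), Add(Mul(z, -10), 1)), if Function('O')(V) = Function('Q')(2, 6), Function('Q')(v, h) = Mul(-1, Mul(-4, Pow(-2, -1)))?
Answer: 198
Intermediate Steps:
z = 10 (z = Add(2, Add(3, 5)) = Add(2, 8) = 10)
Function('Q')(v, h) = -2 (Function('Q')(v, h) = Mul(-1, Mul(-4, Rational(-1, 2))) = Mul(-1, 2) = -2)
Function('O')(V) = -2
Mul(Function('O')(-11), Add(Mul(z, -10), 1)) = Mul(-2, Add(Mul(10, -10), 1)) = Mul(-2, Add(-100, 1)) = Mul(-2, -99) = 198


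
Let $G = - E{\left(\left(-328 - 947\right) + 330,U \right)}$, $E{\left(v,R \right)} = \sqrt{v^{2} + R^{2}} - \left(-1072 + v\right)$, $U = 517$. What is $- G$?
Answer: $2017 + \sqrt{1160314} \approx 3094.2$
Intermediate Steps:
$E{\left(v,R \right)} = 1072 + \sqrt{R^{2} + v^{2}} - v$ ($E{\left(v,R \right)} = \sqrt{R^{2} + v^{2}} - \left(-1072 + v\right) = 1072 + \sqrt{R^{2} + v^{2}} - v$)
$G = -2017 - \sqrt{1160314}$ ($G = - (1072 + \sqrt{517^{2} + \left(\left(-328 - 947\right) + 330\right)^{2}} - \left(\left(-328 - 947\right) + 330\right)) = - (1072 + \sqrt{267289 + \left(-1275 + 330\right)^{2}} - \left(-1275 + 330\right)) = - (1072 + \sqrt{267289 + \left(-945\right)^{2}} - -945) = - (1072 + \sqrt{267289 + 893025} + 945) = - (1072 + \sqrt{1160314} + 945) = - (2017 + \sqrt{1160314}) = -2017 - \sqrt{1160314} \approx -3094.2$)
$- G = - (-2017 - \sqrt{1160314}) = 2017 + \sqrt{1160314}$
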